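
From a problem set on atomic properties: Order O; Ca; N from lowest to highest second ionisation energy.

Ca < N < O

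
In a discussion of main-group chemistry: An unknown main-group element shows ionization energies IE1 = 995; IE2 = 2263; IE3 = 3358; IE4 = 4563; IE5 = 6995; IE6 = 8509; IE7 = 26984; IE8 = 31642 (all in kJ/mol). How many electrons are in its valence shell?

6

Look for the largest jump between consecutive ionization energies: IE7/IE6 ≈ 3.2, far larger than any earlier ratio.
That jump marks the point where a core electron is being removed. So the atom has 6 valence electrons.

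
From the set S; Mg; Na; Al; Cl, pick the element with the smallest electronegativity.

Na is in period 3, group 1; Mg is in period 3, group 2; Al is in period 3, group 13; S is in period 3, group 16; Cl is in period 3, group 17.
Electronegativity increases across a period and decreases down a group, tracking effective nuclear charge and atomic size.
All lie in period 3, so electronegativity increases left to right.
The smallest electronegativity among these belongs to Na.

Na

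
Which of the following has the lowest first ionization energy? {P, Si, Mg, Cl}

Mg

Removing the outermost electron gets harder across a period and easier down a group.
All lie in period 3, so first ionization energy increases left to right.
The lowest first ionization energy among these belongs to Mg.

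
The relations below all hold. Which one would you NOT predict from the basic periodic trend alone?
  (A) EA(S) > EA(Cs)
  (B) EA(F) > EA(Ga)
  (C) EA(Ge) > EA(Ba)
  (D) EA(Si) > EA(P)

(D)

The general trend: electron affinity increases across a period and decreases down a group.
(A) S (period 3, group 16) vs Cs (period 6, group 1): the stated order agrees with the simple trend.
(B) F (period 2, group 17) vs Ga (period 4, group 13): the stated order agrees with the simple trend.
(C) Ge (period 4, group 14) vs Ba (period 6, group 2): the stated order agrees with the simple trend.
(D) Si (period 3, group 14) vs P (period 3, group 15): the stated order contradicts the simple trend.
The exception is (D): adding an electron to P's half-filled 3p³ is unfavourable, so Si (3p²) has the more exothermic EA.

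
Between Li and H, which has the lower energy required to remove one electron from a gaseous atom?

H is in period 1, group 1; Li is in period 2, group 1.
Removing the outermost electron gets harder across a period and easier down a group.
All are in group 1, so first ionization energy increases up the group.
So Li has the lower energy required to remove one electron from a gaseous atom (Li < H).

Li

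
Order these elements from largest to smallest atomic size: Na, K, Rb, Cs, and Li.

Cs, Rb, K, Na, Li

Li is in period 2, group 1; Na is in period 3, group 1; K is in period 4, group 1; Rb is in period 5, group 1; Cs is in period 6, group 1.
Moving right in a period, electrons are added to the same shell under a stronger nuclear pull, so atoms get smaller; moving down, a new shell is opened and atoms get larger.
All are in group 1, so atomic radius increases down the group.
So from largest to smallest: Cs > Rb > K > Na > Li.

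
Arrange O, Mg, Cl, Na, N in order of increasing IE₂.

Mg < Cl < N < O < Na

The second ionization energy removes an electron from the +1 ion. For each element: O⁺ still has 5 valence electrons; Mg⁺ still has 1 valence electron; Cl⁺ still has 6 valence electrons; Na⁺ is the bare [Ne] core; N⁺ still has 4 valence electrons.
Core electrons are held far more tightly than valence electrons, so Na tops the IE_2 order.
Valence configurations: O⁺ [He]2s²2p³, Mg⁺ [Ne]3s¹, Cl⁺ [Ne]3s²3p⁴, N⁺ [He]2s²2p².
The numbers (kJ/mol): O 3388, Mg 1451, Cl 2298, Na 4562, N 2856.
So the second ionization energies run Mg < Cl < N < O < Na.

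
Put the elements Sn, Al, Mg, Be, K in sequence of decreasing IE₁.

IE₁ increases left→right with effective nuclear charge and decreases top→bottom as the valence shell moves farther out.
Neither a single period nor a single group — weigh both effects.
Al > K: both effects reinforce here, so Al is clearly the higher of the two.
Sn > Al: period and group pull opposite ways; the across-period shift dominates (709 vs 578 kJ/mol).
Mg > Sn: the two effects oppose for this pair; the down-group effect wins (738 vs 709 kJ/mol).
Be > Mg: they share group 2; the group trend gives Be the larger value.
Note the exception: Mg has a higher first ionization energy than Al, contrary to the simple trend — Al's single 3p electron is easier to remove than one from Mg's filled 3s².
Tabulated first ionization energy (kJ/mol): Be 900, Mg 738, Al 578, K 419, Sn 709.
So from highest to lowest: Be > Mg > Sn > Al > K.

Be > Mg > Sn > Al > K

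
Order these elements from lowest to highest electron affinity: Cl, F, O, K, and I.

K < O < I < F < Cl

O is in period 2, group 16; F is in period 2, group 17; Cl is in period 3, group 17; K is in period 4, group 1; I is in period 5, group 17.
Electron affinity generally becomes more exothermic across a period toward the halogens and less exothermic down a group.
Neither a single period nor a single group — weigh both effects.
O > K: both effects reinforce here, so O is clearly the higher of the two.
I > O: the two effects oppose for this pair; the across-period effect wins (295 vs 141 kJ/mol).
F > I: they share group 17; the group trend gives F the larger value.
Cl > F: this pair runs against the simple trend — see the exception note.
Note the exception: Cl has a higher electron affinity than F, contrary to the simple trend — F's small 2p subshell makes the incoming electron feel strong e⁻–e⁻ repulsion, so Cl actually releases more energy on gaining an electron.
For reference (kJ/mol): O 141, F 328, Cl 349, K 48, I 295.
So from lowest to highest: K < O < I < F < Cl.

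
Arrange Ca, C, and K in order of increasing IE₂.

Ca < C < K

IE_2 is the cost of taking one more electron from the +1 cation: Ca⁺ still has 1 valence electron; C⁺ still has 3 valence electrons; K⁺ is the bare [Ar] core.
Pulling an electron out of a noble-gas core costs far more than removing a remaining valence electron, so K sits at the high end of IE_2.
Valence configurations: Ca⁺ [Ar]4s¹, C⁺ [He]2s²2p¹.
Approximate IE_2 values (kJ/mol): Ca 1145, C 2353, K 3052.
Putting it together, IE_2: Ca < C < K.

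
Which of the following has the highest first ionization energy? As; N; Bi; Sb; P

N is in period 2, group 15; P is in period 3, group 15; As is in period 4, group 15; Sb is in period 5, group 15; Bi is in period 6, group 15.
First ionization energy rises across a period (greater Z_eff holds electrons more tightly) and falls down a group (valence electrons are farther from the nucleus).
All are in group 15, so first ionization energy increases up the group.
The highest first ionization energy among these belongs to N.

N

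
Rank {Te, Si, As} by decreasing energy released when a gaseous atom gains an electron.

Te > Si > As

Si is in period 3, group 14; As is in period 4, group 15; Te is in period 5, group 16.
Atoms with high Z_eff and room in the valence shell (especially the halogens) have the most exothermic electron affinities.
These sit on a diagonal, where the across-period and down-group effects partly cancel.
Si > As: period and group pull opposite ways; the down-group shift dominates (134 vs 78 kJ/mol).
Te > Si: the two effects oppose for this pair; the across-period effect wins (190 vs 134 kJ/mol).
For reference (kJ/mol): Si 134, As 78, Te 190.
So from highest to lowest: Te > Si > As.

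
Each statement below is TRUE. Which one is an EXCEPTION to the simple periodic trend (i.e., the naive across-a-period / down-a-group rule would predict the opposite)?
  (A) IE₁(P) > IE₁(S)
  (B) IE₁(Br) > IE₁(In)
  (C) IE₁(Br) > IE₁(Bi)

The general trend: IE₁ increases across a period and decreases down a group.
(A) P (period 3, group 15) vs S (period 3, group 16): the stated order contradicts the simple trend.
(B) Br (period 4, group 17) vs In (period 5, group 13): the stated order agrees with the simple trend.
(C) Br (period 4, group 17) vs Bi (period 6, group 15): the stated order agrees with the simple trend.
The exception is (A): S (3p⁴) ionizes more easily than half-filled P (3p³) because the paired 3p electron in S is pushed out by e⁻–e⁻ repulsion.

(A)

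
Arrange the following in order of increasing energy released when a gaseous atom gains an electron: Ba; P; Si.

Ba < P < Si

EA tends to increase across a period and decrease down a group, though the pattern is less regular than for IE or radius.
Here both period and group differ, so the two effects have to be weighed against each other.
P > Ba: both effects reinforce here, so P is clearly the higher of the two.
Si > P: this pair runs against the simple trend — see the exception note.
Note the exception: Si has a higher electron affinity than P, contrary to the simple trend — adding an electron to P's half-filled 3p³ is unfavourable, so Si (3p²) has the more exothermic EA.
Approximate values (kJ/mol): Si 134, P 72, Ba 14.
So from lowest to highest: Ba < P < Si.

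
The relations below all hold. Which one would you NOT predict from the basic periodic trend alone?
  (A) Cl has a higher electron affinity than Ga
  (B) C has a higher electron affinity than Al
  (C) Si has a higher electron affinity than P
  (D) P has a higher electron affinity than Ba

The general trend: electron affinity increases across a period and decreases down a group.
(A) Cl (period 3, group 17) vs Ga (period 4, group 13): the stated order agrees with the simple trend.
(B) C (period 2, group 14) vs Al (period 3, group 13): the stated order agrees with the simple trend.
(C) Si (period 3, group 14) vs P (period 3, group 15): the stated order contradicts the simple trend.
(D) P (period 3, group 15) vs Ba (period 6, group 2): the stated order agrees with the simple trend.
The exception is (C): adding an electron to P's half-filled 3p³ is unfavourable, so Si (3p²) has the more exothermic EA.

(C)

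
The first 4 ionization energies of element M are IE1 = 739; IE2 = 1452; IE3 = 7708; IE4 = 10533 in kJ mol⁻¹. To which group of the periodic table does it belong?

Look for the largest jump between consecutive ionization energies: IE3/IE2 ≈ 5.3, far larger than any earlier ratio.
That jump marks the point where a core electron is being removed. So the atom has 2 valence electrons.
A main-group element with 2 valence electrons is in group 2.

Group 2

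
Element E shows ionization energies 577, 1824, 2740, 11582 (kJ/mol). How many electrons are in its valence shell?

3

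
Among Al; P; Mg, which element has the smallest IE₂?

Mg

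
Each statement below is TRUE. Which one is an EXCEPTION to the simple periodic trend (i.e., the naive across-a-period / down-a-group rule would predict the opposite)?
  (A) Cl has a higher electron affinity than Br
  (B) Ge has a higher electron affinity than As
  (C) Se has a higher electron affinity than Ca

The general trend: electron affinity increases across a period and decreases down a group.
(A) Cl (period 3, group 17) vs Br (period 4, group 17): the stated order agrees with the simple trend.
(B) Ge (period 4, group 14) vs As (period 4, group 15): the stated order contradicts the simple trend.
(C) Se (period 4, group 16) vs Ca (period 4, group 2): the stated order agrees with the simple trend.
The exception is (B): adding an electron to As's half-filled 4p³ is unfavourable, so Ge (4p²) has the more exothermic EA.

(B)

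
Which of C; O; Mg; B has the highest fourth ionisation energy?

IE_4 is the cost of taking one more electron from the +3 cation: C³⁺ still has 1 valence electron; O³⁺ still has 3 valence electrons; Mg³⁺ is already 1 electron into the core; B³⁺ is the bare [He] core.
Pulling an electron out of a noble-gas core costs far more than removing a remaining valence electron, so Mg and B sit at the high end of IE_4.
Valence configurations: C³⁺ [He]2s¹, O³⁺ [He]2s²2p¹.
The numbers (kJ/mol): C 6223, O 7469, Mg 10543, B 25026.
Overall IE_4 order: C < O < Mg < B.

B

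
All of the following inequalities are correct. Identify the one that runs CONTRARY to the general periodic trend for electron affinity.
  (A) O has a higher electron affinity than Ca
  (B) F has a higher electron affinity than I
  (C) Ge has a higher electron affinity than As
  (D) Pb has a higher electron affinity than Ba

The general trend: electron affinity increases across a period and decreases down a group.
(A) O (period 2, group 16) vs Ca (period 4, group 2): the stated order agrees with the simple trend.
(B) F (period 2, group 17) vs I (period 5, group 17): the stated order agrees with the simple trend.
(C) Ge (period 4, group 14) vs As (period 4, group 15): the stated order contradicts the simple trend.
(D) Pb (period 6, group 14) vs Ba (period 6, group 2): the stated order agrees with the simple trend.
The exception is (C): adding an electron to As's half-filled 4p³ is unfavourable, so Ge (4p²) has the more exothermic EA.

(C)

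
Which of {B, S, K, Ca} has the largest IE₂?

K

After 1 electron has been removed, what remains? B⁺ still has 2 valence electrons; S⁺ still has 5 valence electrons; K⁺ is the bare [Ar] core; Ca⁺ still has 1 valence electron.
Pulling an electron out of a noble-gas core costs far more than removing a remaining valence electron, so K sits at the high end of IE_2.
Valence configurations: B⁺ [He]2s², S⁺ [Ne]3s²3p³, Ca⁺ [Ar]4s¹.
Approximate IE_2 values (kJ/mol): B 2427, S 2252, K 3052, Ca 1145.
Hence IE_2: Ca < S < B < K.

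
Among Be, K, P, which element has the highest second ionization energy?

IE_2 is the cost of taking one more electron from the +1 cation: Be⁺ still has 1 valence electron; K⁺ is the bare [Ar] core; P⁺ still has 4 valence electrons.
Breaking into a closed-shell core is much more expensive than removing a leftover valence electron — K has the largest IE_2 here.
Valence configurations: Be⁺ [He]2s¹, P⁺ [Ne]3s²3p².
Tabulated IE_2 (kJ/mol): Be 1757, K 3052, P 1907.
So the second ionization energies run Be < P < K.

K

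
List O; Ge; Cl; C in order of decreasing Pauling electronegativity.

C is in period 2, group 14; O is in period 2, group 16; Cl is in period 3, group 17; Ge is in period 4, group 14.
Atoms toward the upper right of the periodic table pull bonding electrons most strongly.
Here both period and group differ, so the two effects have to be weighed against each other.
C > Ge: C sits above Ge in group 14, so the down-group effect alone puts C higher.
Cl > C: the two effects oppose for this pair; the across-period effect wins (3.16 vs 2.55).
O > Cl: period and group pull opposite ways; the down-group shift dominates (3.44 vs 3.16).
For reference (Pauling): C 2.55, O 3.44, Cl 3.16, Ge 2.01.
So from highest to lowest: O > Cl > C > Ge.

O > Cl > C > Ge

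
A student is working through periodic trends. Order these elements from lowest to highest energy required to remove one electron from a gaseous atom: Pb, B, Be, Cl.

Be is in period 2, group 2; B is in period 2, group 13; Cl is in period 3, group 17; Pb is in period 6, group 14.
IE₁ increases left→right with effective nuclear charge and decreases top→bottom as the valence shell moves farther out.
These span different periods and groups, so the two trends combine.
B > Pb: period and group pull opposite ways; the down-group shift dominates (801 vs 716 kJ/mol).
Be > B: this pair runs against the simple trend — see the exception note.
Cl > Be: the two effects oppose for this pair; the across-period effect wins (1251 vs 900 kJ/mol).
Note the exception: Be has a higher first ionization energy than B, contrary to the simple trend — removing B's lone 2p electron is easier than breaking Be's filled 2s².
Approximate values (kJ/mol): Be 900, B 801, Cl 1251, Pb 716.
So from lowest to highest: Pb < B < Be < Cl.

Pb < B < Be < Cl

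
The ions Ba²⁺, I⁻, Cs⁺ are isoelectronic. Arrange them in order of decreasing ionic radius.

I⁻, Cs⁺, Ba²⁺

All of these have 54 electrons, so size is governed by nuclear charge alone: the more protons, the stronger the pull on the same electron cloud, and the smaller the ion.
Nuclear charges: Ba²⁺ (Z=56), Cs⁺ (Z=55), I⁻ (Z=53).
Largest to smallest: I⁻ > Cs⁺ > Ba²⁺.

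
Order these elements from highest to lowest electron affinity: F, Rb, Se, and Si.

F > Se > Si > Rb

F is in period 2, group 17; Si is in period 3, group 14; Se is in period 4, group 16; Rb is in period 5, group 1.
Electron affinity generally becomes more exothermic across a period toward the halogens and less exothermic down a group.
These span different periods and groups, so the two trends combine.
Si > Rb: both effects reinforce here, so Si is clearly the higher of the two.
Se > Si: the two effects oppose for this pair; the across-period effect wins (195 vs 134 kJ/mol).
F > Se: both effects reinforce here, so F is clearly the higher of the two.
Approximate values (kJ/mol): F 328, Si 134, Se 195, Rb 47.
So from highest to lowest: F > Se > Si > Rb.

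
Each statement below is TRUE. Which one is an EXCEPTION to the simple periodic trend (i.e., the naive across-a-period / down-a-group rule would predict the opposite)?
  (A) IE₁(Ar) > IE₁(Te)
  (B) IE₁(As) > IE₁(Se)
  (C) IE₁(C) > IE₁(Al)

(B)

The general trend: first ionisation energy increases across a period and decreases down a group.
(A) Ar (period 3, group 18) vs Te (period 5, group 16): the stated order agrees with the simple trend.
(B) As (period 4, group 15) vs Se (period 4, group 16): the stated order contradicts the simple trend.
(C) C (period 2, group 14) vs Al (period 3, group 13): the stated order agrees with the simple trend.
The exception is (B): Se (4p⁴) ionizes more easily than half-filled As (4p³).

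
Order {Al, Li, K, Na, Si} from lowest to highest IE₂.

Consider each +1 ion: Al⁺ still has 2 valence electrons; Li⁺ is the bare [He] core; K⁺ is the bare [Ar] core; Na⁺ is the bare [Ne] core; Si⁺ still has 3 valence electrons.
Breaking into a closed-shell core is much more expensive than removing a leftover valence electron — K, Na and Li have the largest IE_2 here.
Valence configurations: Al⁺ [Ne]3s², Si⁺ [Ne]3s²3p¹.
Si⁺ loses a lone 3p electron whereas Al⁺ must break into a filled 3s² pair, so IE_2(Al) > IE_2(Si) even though Si has the higher nuclear charge.
Tabulated IE_2 (kJ/mol): Al 1817, Li 7298, K 3052, Na 4562, Si 1577.
Hence IE_2: Si < Al < K < Na < Li.

Si < Al < K < Na < Li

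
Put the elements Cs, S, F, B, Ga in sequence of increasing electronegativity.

B is in period 2, group 13; F is in period 2, group 17; S is in period 3, group 16; Ga is in period 4, group 13; Cs is in period 6, group 1.
Atoms toward the upper right of the periodic table pull bonding electrons most strongly.
Neither a single period nor a single group — weigh both effects.
Ga > Cs: both effects reinforce here, so Ga is clearly the higher of the two.
B > Ga: they share group 13; the group trend gives B the larger value.
S > B: period and group pull opposite ways; the across-period shift dominates (2.58 vs 2.04).
F > S: both effects reinforce here, so F is clearly the higher of the two.
For reference (Pauling): B 2.04, F 3.98, S 2.58, Ga 1.81, Cs 0.79.
So from lowest to highest: Cs < Ga < B < S < F.

Cs < Ga < B < S < F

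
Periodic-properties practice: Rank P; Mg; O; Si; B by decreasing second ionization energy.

Consider each +1 ion: P⁺ still has 4 valence electrons; Mg⁺ still has 1 valence electron; O⁺ still has 5 valence electrons; Si⁺ still has 3 valence electrons; B⁺ still has 2 valence electrons.
All are still removing valence electrons, so compare the +1 ions as you would atoms: IE_2 generally rises across a period (higher Z_eff) and falls down a group (larger shell), subject to the usual subshell exceptions.
Valence configurations: P⁺ [Ne]3s²3p², Mg⁺ [Ne]3s¹, O⁺ [He]2s²2p³, Si⁺ [Ne]3s²3p¹, B⁺ [He]2s².
Approximate IE_2 values (kJ/mol): P 1907, Mg 1451, O 3388, Si 1577, B 2427.
Overall IE_2 order: Mg < Si < P < B < O.

O, B, P, Si, Mg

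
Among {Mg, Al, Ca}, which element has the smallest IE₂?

Ca

The second ionization energy removes an electron from the +1 ion. For each element: Mg⁺ still has 1 valence electron; Al⁺ still has 2 valence electrons; Ca⁺ still has 1 valence electron.
All are still removing valence electrons, so compare the +1 ions as you would atoms: IE_2 generally rises across a period (higher Z_eff) and falls down a group (larger shell), subject to the usual subshell exceptions.
Valence configurations: Mg⁺ [Ne]3s¹, Al⁺ [Ne]3s², Ca⁺ [Ar]4s¹.
Approximate IE_2 values (kJ/mol): Mg 1451, Al 1817, Ca 1145.
Hence IE_2: Ca < Mg < Al.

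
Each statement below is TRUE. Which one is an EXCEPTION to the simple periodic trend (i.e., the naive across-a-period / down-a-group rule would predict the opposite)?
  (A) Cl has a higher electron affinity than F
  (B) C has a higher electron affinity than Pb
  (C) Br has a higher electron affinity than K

(A)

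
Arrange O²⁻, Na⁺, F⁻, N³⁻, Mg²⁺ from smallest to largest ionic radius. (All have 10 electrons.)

All of these have 10 electrons, so size is governed by nuclear charge alone: the more protons, the stronger the pull on the same electron cloud, and the smaller the ion.
Nuclear charges: Mg²⁺ (Z=12), Na⁺ (Z=11), F⁻ (Z=9), O²⁻ (Z=8), N³⁻ (Z=7).
Smallest to largest: Mg²⁺ < Na⁺ < F⁻ < O²⁻ < N³⁻.

Mg²⁺ < Na⁺ < F⁻ < O²⁻ < N³⁻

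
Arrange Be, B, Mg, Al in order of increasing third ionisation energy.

Al < B < Mg < Be

Consider each +2 ion: Be²⁺ is the bare [He] core; B²⁺ still has 1 valence electron; Mg²⁺ is the bare [Ne] core; Al²⁺ still has 1 valence electron.
Breaking into a closed-shell core is much more expensive than removing a leftover valence electron — Mg and Be have the largest IE_3 here.
Valence configurations: B²⁺ [He]2s¹, Al²⁺ [Ne]3s¹.
Tabulated IE_3 (kJ/mol): Be 14849, B 3660, Mg 7733, Al 2745.
So the third ionization energies run Al < B < Mg < Be.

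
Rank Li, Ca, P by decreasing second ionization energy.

After 1 electron has been removed, what remains? Li⁺ is the bare [He] core; Ca⁺ still has 1 valence electron; P⁺ still has 4 valence electrons.
Core electrons are held far more tightly than valence electrons, so Li tops the IE_2 order.
Valence configurations: Ca⁺ [Ar]4s¹, P⁺ [Ne]3s²3p².
Approximate IE_2 values (kJ/mol): Li 7298, Ca 1145, P 1907.
So the second ionization energies run Ca < P < Li.

Li > P > Ca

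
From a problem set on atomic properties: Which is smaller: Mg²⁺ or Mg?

Mg²⁺

Forming Mg²⁺ removes 2 electrons from Mg. Fewer electrons for the same nuclear charge means less shielding and a higher Z_eff on the remaining electrons, and for main-group metals the entire outer shell is lost.
A cation is smaller than its parent atom: Mg²⁺ < Mg.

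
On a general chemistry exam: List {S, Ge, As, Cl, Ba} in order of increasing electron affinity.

S is in period 3, group 16; Cl is in period 3, group 17; Ge is in period 4, group 14; As is in period 4, group 15; Ba is in period 6, group 2.
Atoms with high Z_eff and room in the valence shell (especially the halogens) have the most exothermic electron affinities.
Neither a single period nor a single group — weigh both effects.
As > Ba: relative to Ba, both the across-period and down-group shifts push As's electron affinity up.
Ge > As: this pair runs against the simple trend — see the exception note.
S > Ge: both effects reinforce here, so S is clearly the higher of the two.
Cl > S: Cl lies to the right of S in period 3, so the across-period effect alone puts Cl higher.
Note the exception: Ge has a higher electron affinity than As, contrary to the simple trend — adding an electron to As's half-filled 4p³ is unfavourable, so Ge (4p²) has the more exothermic EA.
For reference (kJ/mol): S 200, Cl 349, Ge 119, As 78, Ba 14.
So from lowest to highest: Ba < As < Ge < S < Cl.

Ba < As < Ge < S < Cl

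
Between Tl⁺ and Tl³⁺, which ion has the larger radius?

Tl⁺

Both ions have Z = 81 protons, but Tl³⁺ has lost more electrons, so its remaining electrons feel a larger effective nuclear charge per electron and are pulled in more tightly.
Higher positive charge → smaller ion, so Tl⁺ > Tl³⁺.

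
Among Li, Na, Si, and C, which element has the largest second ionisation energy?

The second ionization energy removes an electron from the +1 ion. For each element: Li⁺ is the bare [He] core; Na⁺ is the bare [Ne] core; Si⁺ still has 3 valence electrons; C⁺ still has 3 valence electrons.
Breaking into a closed-shell core is much more expensive than removing a leftover valence electron — Na and Li have the largest IE_2 here.
Valence configurations: Si⁺ [Ne]3s²3p¹, C⁺ [He]2s²2p¹.
Tabulated IE_2 (kJ/mol): Li 7298, Na 4562, Si 1577, C 2353.
So the second ionization energies run Si < C < Na < Li.

Li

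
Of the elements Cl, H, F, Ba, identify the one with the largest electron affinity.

Cl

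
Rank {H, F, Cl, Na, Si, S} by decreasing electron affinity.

H is in period 1, group 1; F is in period 2, group 17; Na is in period 3, group 1; Si is in period 3, group 14; S is in period 3, group 16; Cl is in period 3, group 17.
Adding an electron releases more energy for atoms nearer the top right (short of the noble gases).
Here both period and group differ, so the two effects have to be weighed against each other.
H > Na: they share group 1; the group trend gives H the larger value.
Si > H: period and group pull opposite ways; the across-period shift dominates (134 vs 73 kJ/mol).
S > Si: S lies to the right of Si in period 3, so the across-period effect alone puts S higher.
F > S: relative to S, both the across-period and down-group shifts push F's electron affinity up.
Cl > F: this pair runs against the simple trend — see the exception note.
Note the exception: Cl has a higher electron affinity than F, contrary to the simple trend — F's small 2p subshell makes the incoming electron feel strong e⁻–e⁻ repulsion, so Cl actually releases more energy on gaining an electron.
Tabulated electron affinity (kJ/mol): H 73, F 328, Na 53, Si 134, S 200, Cl 349.
So from highest to lowest: Cl > F > S > Si > H > Na.

Cl > F > S > Si > H > Na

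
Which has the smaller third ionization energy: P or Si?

Consider each +2 ion: P²⁺ still has 3 valence electrons; Si²⁺ still has 2 valence electrons.
All are still removing valence electrons, so compare the +2 ions as you would atoms: IE_3 generally rises across a period (higher Z_eff) and falls down a group (larger shell), subject to the usual subshell exceptions.
Valence configurations: P²⁺ [Ne]3s²3p¹, Si²⁺ [Ne]3s².
P²⁺ loses a lone 3p electron whereas Si²⁺ must break into a filled 3s² pair, so IE_3(Si) > IE_3(P) even though P has the higher nuclear charge.
Tabulated IE_3 (kJ/mol): P 2914, Si 3232.
Hence IE_3: P < Si.

P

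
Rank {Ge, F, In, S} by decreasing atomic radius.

In, Ge, S, F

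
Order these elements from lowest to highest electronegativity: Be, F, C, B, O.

Atoms toward the upper right of the periodic table pull bonding electrons most strongly.
All lie in period 2, so electronegativity increases left to right.
So from lowest to highest: Be < B < C < O < F.

Be < B < C < O < F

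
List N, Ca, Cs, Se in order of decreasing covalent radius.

Cs > Ca > Se > N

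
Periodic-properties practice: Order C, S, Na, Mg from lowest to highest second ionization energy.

Mg, S, C, Na

Consider each +1 ion: C⁺ still has 3 valence electrons; S⁺ still has 5 valence electrons; Na⁺ is the bare [Ne] core; Mg⁺ still has 1 valence electron.
Core electrons are held far more tightly than valence electrons, so Na tops the IE_2 order.
Valence configurations: C⁺ [He]2s²2p¹, S⁺ [Ne]3s²3p³, Mg⁺ [Ne]3s¹.
The numbers (kJ/mol): C 2353, S 2252, Na 4562, Mg 1451.
Overall IE_2 order: Mg < S < C < Na.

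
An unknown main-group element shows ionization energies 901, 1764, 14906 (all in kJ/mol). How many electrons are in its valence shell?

2

Look for the largest jump between consecutive ionization energies: IE3/IE2 ≈ 8.5, far larger than any earlier ratio.
That jump marks the point where a core electron is being removed. So the atom has 2 valence electrons.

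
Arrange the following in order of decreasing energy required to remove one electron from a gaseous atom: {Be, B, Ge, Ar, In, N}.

Ar, N, Be, B, Ge, In

Be is in period 2, group 2; B is in period 2, group 13; N is in period 2, group 15; Ar is in period 3, group 18; Ge is in period 4, group 14; In is in period 5, group 13.
Across a period the outer electron is held more tightly (higher IE₁); down a group it sits in a higher shell, more shielded, and comes off more easily.
These span different periods and groups, so the two trends combine.
Ge > In: both effects reinforce here, so Ge is clearly the higher of the two.
B > Ge: period and group pull opposite ways; the down-group shift dominates (801 vs 762 kJ/mol).
Be > B: this pair runs against the simple trend — see the exception note.
N > Be: N lies to the right of Be in period 2, so the across-period effect alone puts N higher.
Ar > N: period and group pull opposite ways; the across-period shift dominates (1521 vs 1402 kJ/mol).
Note the exception: Be has a higher first ionization energy than B, contrary to the simple trend — removing B's lone 2p electron is easier than breaking Be's filled 2s².
Tabulated first ionization energy (kJ/mol): Be 900, B 801, N 1402, Ar 1521, Ge 762, In 558.
So from highest to lowest: Ar > N > Be > B > Ge > In.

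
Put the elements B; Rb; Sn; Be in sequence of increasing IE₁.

Rb < Sn < B < Be

Across a period the outer electron is held more tightly (higher IE₁); down a group it sits in a higher shell, more shielded, and comes off more easily.
Neither a single period nor a single group — weigh both effects.
Sn > Rb: Sn lies to the right of Rb in period 5, so the across-period effect alone puts Sn higher.
B > Sn: the two effects oppose for this pair; the down-group effect wins (801 vs 709 kJ/mol).
Be > B: this pair runs against the simple trend — see the exception note.
Note the exception: Be has a higher first ionization energy than B, contrary to the simple trend — removing B's lone 2p electron is easier than breaking Be's filled 2s².
For reference (kJ/mol): Be 900, B 801, Rb 403, Sn 709.
So from lowest to highest: Rb < Sn < B < Be.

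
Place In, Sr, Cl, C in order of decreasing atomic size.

Sr, In, Cl, C

C is in period 2, group 14; Cl is in period 3, group 17; Sr is in period 5, group 2; In is in period 5, group 13.
Atomic radius shrinks across a period as nuclear charge pulls the same shell inward, and grows down a group as new shells are added.
These span different periods and groups, so the two trends combine.
Cl > C: the two effects oppose for this pair; the down-group effect wins (99 vs 75 pm).
In > Cl: both effects reinforce here, so In is clearly the larger of the two.
Sr > In: Sr lies to the left of In in period 5, so the across-period effect alone puts Sr larger.
For reference (pm): C 75, Cl 99, Sr 185, In 142.
So from largest to smallest: Sr > In > Cl > C.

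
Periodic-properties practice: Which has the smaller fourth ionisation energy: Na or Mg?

Na

The fourth ionization energy removes an electron from the +3 ion. For each element: Na³⁺ is already 2 electrons into the core; Mg³⁺ is already 1 electron into the core.
All of these are removing an electron from a noble-gas core or deeper; the smaller core (lower principal quantum number) is held far more tightly, and within a period the higher nuclear charge binds the same core more tightly.
The numbers (kJ/mol): Na 9543, Mg 10543.
Overall IE_4 order: Na < Mg.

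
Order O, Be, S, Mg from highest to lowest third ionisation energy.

Be, Mg, O, S

After 2 electrons have been removed, what remains? O²⁺ still has 4 valence electrons; Be²⁺ is the bare [He] core; S²⁺ still has 4 valence electrons; Mg²⁺ is the bare [Ne] core.
Core electrons are held far more tightly than valence electrons, so Mg and Be top the IE_3 order.
Valence configurations: O²⁺ [He]2s²2p², S²⁺ [Ne]3s²3p².
Approximate IE_3 values (kJ/mol): O 5300, Be 14849, S 3357, Mg 7733.
Overall IE_3 order: S < O < Mg < Be.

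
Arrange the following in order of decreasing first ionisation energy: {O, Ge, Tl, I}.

O > I > Ge > Tl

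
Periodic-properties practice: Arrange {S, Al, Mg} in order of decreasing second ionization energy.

S > Al > Mg

IE_2 is the cost of taking one more electron from the +1 cation: S⁺ still has 5 valence electrons; Al⁺ still has 2 valence electrons; Mg⁺ still has 1 valence electron.
All are still removing valence electrons, so compare the +1 ions as you would atoms: IE_2 generally rises across a period (higher Z_eff) and falls down a group (larger shell), subject to the usual subshell exceptions.
Valence configurations: S⁺ [Ne]3s²3p³, Al⁺ [Ne]3s², Mg⁺ [Ne]3s¹.
Tabulated IE_2 (kJ/mol): S 2252, Al 1817, Mg 1451.
Overall IE_2 order: Mg < Al < S.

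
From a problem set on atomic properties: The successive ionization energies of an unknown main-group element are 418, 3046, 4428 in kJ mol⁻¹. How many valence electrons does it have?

1

Look for the largest jump between consecutive ionization energies: IE2/IE1 ≈ 7.3, far larger than any earlier ratio.
That jump marks the point where a core electron is being removed. So the atom has 1 valence electron.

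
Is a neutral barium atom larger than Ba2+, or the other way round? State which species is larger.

Forming Ba2+ removes 2 electrons from Ba. Fewer electrons for the same nuclear charge means less shielding and a higher Z_eff on the remaining electrons, and for main-group metals the entire outer shell is lost.
A cation is smaller than its parent atom: Ba2+ < Ba.

Ba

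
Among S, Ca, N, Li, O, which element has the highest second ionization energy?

The second ionization energy removes an electron from the +1 ion. For each element: S⁺ still has 5 valence electrons; Ca⁺ still has 1 valence electron; N⁺ still has 4 valence electrons; Li⁺ is the bare [He] core; O⁺ still has 5 valence electrons.
Pulling an electron out of a noble-gas core costs far more than removing a remaining valence electron, so Li sits at the high end of IE_2.
Valence configurations: S⁺ [Ne]3s²3p³, Ca⁺ [Ar]4s¹, N⁺ [He]2s²2p², O⁺ [He]2s²2p³.
Tabulated IE_2 (kJ/mol): S 2252, Ca 1145, N 2856, Li 7298, O 3388.
Overall IE_2 order: Ca < S < N < O < Li.

Li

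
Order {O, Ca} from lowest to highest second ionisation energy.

Ca, O

Consider each +1 ion: O⁺ still has 5 valence electrons; Ca⁺ still has 1 valence electron.
All are still removing valence electrons, so compare the +1 ions as you would atoms: IE_2 generally rises across a period (higher Z_eff) and falls down a group (larger shell), subject to the usual subshell exceptions.
Valence configurations: O⁺ [He]2s²2p³, Ca⁺ [Ar]4s¹.
Approximate IE_2 values (kJ/mol): O 3388, Ca 1145.
Putting it together, IE_2: Ca < O.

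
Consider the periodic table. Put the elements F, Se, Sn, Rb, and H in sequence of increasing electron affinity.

Rb, H, Sn, Se, F

H is in period 1, group 1; F is in period 2, group 17; Se is in period 4, group 16; Rb is in period 5, group 1; Sn is in period 5, group 14.
Electron affinity generally becomes more exothermic across a period toward the halogens and less exothermic down a group.
Here both period and group differ, so the two effects have to be weighed against each other.
H > Rb: they share group 1; the group trend gives H the larger value.
Sn > H: period and group pull opposite ways; the across-period shift dominates (107 vs 73 kJ/mol).
Se > Sn: both effects reinforce here, so Se is clearly the higher of the two.
F > Se: relative to Se, both the across-period and down-group shifts push F's electron affinity up.
For reference (kJ/mol): H 73, F 328, Se 195, Rb 47, Sn 107.
So from lowest to highest: Rb < H < Sn < Se < F.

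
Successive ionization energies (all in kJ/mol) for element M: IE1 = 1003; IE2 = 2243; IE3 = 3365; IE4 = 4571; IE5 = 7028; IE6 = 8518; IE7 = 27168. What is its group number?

Group 16

Look for the largest jump between consecutive ionization energies: IE7/IE6 ≈ 3.2, far larger than any earlier ratio.
That jump marks the point where a core electron is being removed. So the atom has 6 valence electrons.
A main-group element with 6 valence electrons is in group 16.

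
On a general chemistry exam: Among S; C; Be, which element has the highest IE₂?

The second ionization energy removes an electron from the +1 ion. For each element: S⁺ still has 5 valence electrons; C⁺ still has 3 valence electrons; Be⁺ still has 1 valence electron.
All are still removing valence electrons, so compare the +1 ions as you would atoms: IE_2 generally rises across a period (higher Z_eff) and falls down a group (larger shell), subject to the usual subshell exceptions.
Valence configurations: S⁺ [Ne]3s²3p³, C⁺ [He]2s²2p¹, Be⁺ [He]2s¹.
The numbers (kJ/mol): S 2252, C 2353, Be 1757.
So the second ionization energies run Be < S < C.

C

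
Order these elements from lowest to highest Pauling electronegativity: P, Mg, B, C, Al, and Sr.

Sr, Mg, Al, B, P, C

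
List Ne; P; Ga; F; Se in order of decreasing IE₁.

Ne > F > P > Se > Ga

F is in period 2, group 17; Ne is in period 2, group 18; P is in period 3, group 15; Ga is in period 4, group 13; Se is in period 4, group 16.
Across a period the outer electron is held more tightly (higher IE₁); down a group it sits in a higher shell, more shielded, and comes off more easily.
These span different periods and groups, so the two trends combine.
Se > Ga: Se lies to the right of Ga in period 4, so the across-period effect alone puts Se higher.
P > Se: period and group pull opposite ways; the down-group shift dominates (1012 vs 941 kJ/mol).
F > P: both effects reinforce here, so F is clearly the higher of the two.
Ne > F: Ne lies to the right of F in period 2, so the across-period effect alone puts Ne higher.
For reference (kJ/mol): F 1681, Ne 2081, P 1012, Ga 579, Se 941.
So from highest to lowest: Ne > F > P > Se > Ga.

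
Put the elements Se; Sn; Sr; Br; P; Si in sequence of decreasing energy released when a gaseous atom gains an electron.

Si is in period 3, group 14; P is in period 3, group 15; Se is in period 4, group 16; Br is in period 4, group 17; Sr is in period 5, group 2; Sn is in period 5, group 14.
Electron affinity generally becomes more exothermic across a period toward the halogens and less exothermic down a group.
Neither a single period nor a single group — weigh both effects.
P > Sr: relative to Sr, both the across-period and down-group shifts push P's electron affinity up.
Sn > P: this pair runs against the simple trend — see the exception note.
Si > Sn: they share group 14; the group trend gives Si the larger value.
Se > Si: the two effects oppose for this pair; the across-period effect wins (195 vs 134 kJ/mol).
Br > Se: Br lies to the right of Se in period 4, so the across-period effect alone puts Br higher.
Note the exception: Sn has a higher electron affinity than P, contrary to the simple trend — adding an electron to P's half-filled np³ subshell costs electron-pairing energy.
Note the exception: Si has a higher electron affinity than P, contrary to the simple trend — adding an electron to P's half-filled 3p³ is unfavourable, so Si (3p²) has the more exothermic EA.
Approximate values (kJ/mol): Si 134, P 72, Se 195, Br 325, Sr 5, Sn 107.
So from highest to lowest: Br > Se > Si > Sn > P > Sr.

Br, Se, Si, Sn, P, Sr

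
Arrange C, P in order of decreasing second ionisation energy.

C, P

IE_2 is the cost of taking one more electron from the +1 cation: C⁺ still has 3 valence electrons; P⁺ still has 4 valence electrons.
All are still removing valence electrons, so compare the +1 ions as you would atoms: IE_2 generally rises across a period (higher Z_eff) and falls down a group (larger shell), subject to the usual subshell exceptions.
Valence configurations: C⁺ [He]2s²2p¹, P⁺ [Ne]3s²3p².
Approximate IE_2 values (kJ/mol): C 2353, P 1907.
Overall IE_2 order: P < C.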